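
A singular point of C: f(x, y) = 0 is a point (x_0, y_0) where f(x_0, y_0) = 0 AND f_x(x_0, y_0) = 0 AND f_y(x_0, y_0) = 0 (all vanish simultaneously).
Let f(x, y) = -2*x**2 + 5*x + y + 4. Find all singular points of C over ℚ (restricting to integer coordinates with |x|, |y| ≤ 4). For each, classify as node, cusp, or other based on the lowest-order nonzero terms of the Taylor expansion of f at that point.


No singular points in the scanned grid; C is smooth there.

Compute partial derivatives:
  f_x = 5 - 4*x.
  f_y = 1.
f_y = 1 is a nonzero constant, so f_y never vanishes: no point (x, y) can satisfy f = f_x = f_y = 0. In particular no (x, y) ∈ {−4, ..., 4}² is singular; the curve is smooth.


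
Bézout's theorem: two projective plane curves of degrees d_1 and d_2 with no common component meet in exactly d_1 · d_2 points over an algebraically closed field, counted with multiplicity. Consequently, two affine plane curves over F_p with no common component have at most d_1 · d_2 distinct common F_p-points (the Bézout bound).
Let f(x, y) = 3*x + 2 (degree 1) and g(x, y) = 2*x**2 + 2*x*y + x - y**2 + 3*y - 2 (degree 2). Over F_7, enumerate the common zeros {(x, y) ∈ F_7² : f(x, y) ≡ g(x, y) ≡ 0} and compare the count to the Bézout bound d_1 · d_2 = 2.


Common zeros: ∅; count = 0; Bézout bound = 2.

deg(f) = 1, deg(g) = 2, so Bézout bound = 2.
Scan x ∈ F_7. For each x, list the y ∈ F_7 with f(x, y) ≡ 0 and those with g(x, y) ≡ 0 (mod 7); the common zeros in that column are the intersection.
  x = 0: f ≡ 0 at y ∈ ∅; g ≡ 0 at y ∈ {1, 2}; common: ∅.
  x = 1: f ≡ 0 at y ∈ ∅; g ≡ 0 at y ∈ {2, 3}; common: ∅.
  x = 2: f ≡ 0 at y ∈ ∅; g ≡ 0 at y ∈ {1, 6}; common: ∅.
  x = 3: f ≡ 0 at y ∈ ∅; g ≡ 0 at y ∈ ∅; common: ∅.
  x = 4: f ≡ 0 at y ∈ {0, 1, 2, 3, 4, 5, 6}; g ≡ 0 at y ∈ ∅; common: ∅.
  x = 5: f ≡ 0 at y ∈ ∅; g ≡ 0 at y ∈ ∅; common: ∅.
  x = 6: f ≡ 0 at y ∈ ∅; g ≡ 0 at y ∈ {3, 5}; common: ∅.
Collecting: common zeros = ∅, so the count is 0.
Comparison with the Bézout bound: 0 ≤ 2 = deg(f)·deg(g), as expected for curves with no common component (the affine F_7-count falls short of the bound because intersections may lie at infinity, over extension fields, or carry multiplicity).


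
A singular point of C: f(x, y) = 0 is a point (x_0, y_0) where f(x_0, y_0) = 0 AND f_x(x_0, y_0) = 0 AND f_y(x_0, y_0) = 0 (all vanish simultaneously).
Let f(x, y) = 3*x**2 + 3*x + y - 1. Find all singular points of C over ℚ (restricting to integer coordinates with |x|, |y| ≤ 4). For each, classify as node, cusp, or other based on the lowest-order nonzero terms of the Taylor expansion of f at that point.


No singular points in the scanned grid; C is smooth there.

Compute partial derivatives:
  f_x = 6*x + 3.
  f_y = 1.
f_y = 1 is a nonzero constant, so f_y never vanishes: no point (x, y) can satisfy f = f_x = f_y = 0. In particular no (x, y) ∈ {−4, ..., 4}² is singular; the curve is smooth.


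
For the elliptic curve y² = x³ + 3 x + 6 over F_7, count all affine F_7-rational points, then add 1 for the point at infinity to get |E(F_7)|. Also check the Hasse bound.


Affine points = {(3, 0), (6, 3), (6, 4)}; affine count = 3; |E(F_7)| = 4.

Discriminant check: Δ ∝ 4a³ + 27b² = 4·3³ + 27·6² = 4·27 + 27·36 ≡ 2 (mod 7). Nonzero ⇒ E is nonsingular.
For each x ∈ F_7, compute rhs = x³ + 3·x + 6 mod 7, then count y ∈ F_7 with y² ≡ rhs.
  x = 0: rhs = 6, matching y values: none (0 points).
  x = 1: rhs = 3, matching y values: none (0 points).
  x = 2: rhs = 6, matching y values: none (0 points).
  x = 3: rhs = 0, matching y values: 0 (1 points).
  x = 4: rhs = 5, matching y values: none (0 points).
  x = 5: rhs = 6, matching y values: none (0 points).
  x = 6: rhs = 2, matching y values: 3, 4 (2 points).
Total affine count: 3.
Full point count |E(F_7)| = 3 + 1 = 4.
Hasse bound: |4 − (7+1)| = |-4| = 4 ≤ 2√7 ≈ 5.2915 ✓.


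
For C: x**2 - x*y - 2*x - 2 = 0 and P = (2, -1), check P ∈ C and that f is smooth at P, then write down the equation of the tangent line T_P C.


Tangent line at P: 3*x - 2*y - 8 = 0.

Step 1: f(2, -1) = 0, so P lies on C.
Step 2: partial derivatives
  f_x(x, y) = 2*x - y - 2, f_y(x, y) = -x.
  f_x(P) = 3, f_y(P) = -2 (gradient nonzero, so P is smooth).
Step 3: tangent line at P: 3·(x − 2) + -2·(y − -1) = 0.
Expanding: 3*x - 2*y - 8 = 0.


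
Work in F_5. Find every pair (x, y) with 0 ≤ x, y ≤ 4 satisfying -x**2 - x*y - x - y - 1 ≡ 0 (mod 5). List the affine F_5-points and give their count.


Affine F_5-points: {(0, 4), (1, 1), (2, 1), (3, 3)}; count = 4.

For each of the 25 pairs (x, y) ∈ F_5², evaluate f(x, y) mod 5. Record the zeros.
  x = 0: [0↦4, 1↦3, 2↦2, 3↦1, 4↦0]  zeros at y ∈ {4}
  x = 1: [0↦2, 1↦0, 2↦3, 3↦1, 4↦4]  zeros at y ∈ {1}
  x = 2: [0↦3, 1↦0, 2↦2, 3↦4, 4↦1]  zeros at y ∈ {1}
  x = 3: [0↦2, 1↦3, 2↦4, 3↦0, 4↦1]  zeros at y ∈ {3}
  x = 4: [0↦4, 1↦4, 2↦4, 3↦4, 4↦4]  zeros at y ∈ ∅
Collecting zeros: affine points = {(0, 4), (1, 1), (2, 1), (3, 3)}.
Total count |C(F_5)_aff| = 4.


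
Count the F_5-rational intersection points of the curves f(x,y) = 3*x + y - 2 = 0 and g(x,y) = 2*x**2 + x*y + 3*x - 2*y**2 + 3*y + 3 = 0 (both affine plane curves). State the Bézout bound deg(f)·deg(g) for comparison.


Common zeros: {(2, 1), (3, 3)}; count = 2; Bézout bound = 2.

deg(f) = 1, deg(g) = 2, so Bézout bound = 2.
Scan x ∈ F_5. For each x, list the y ∈ F_5 with f(x, y) ≡ 0 and those with g(x, y) ≡ 0 (mod 5); the common zeros in that column are the intersection.
  x = 0: f ≡ 0 at y ∈ {2}; g ≡ 0 at y ∈ ∅; common: ∅.
  x = 1: f ≡ 0 at y ∈ {4}; g ≡ 0 at y ∈ {1}; common: ∅.
  x = 2: f ≡ 0 at y ∈ {1}; g ≡ 0 at y ∈ {1, 4}; common: {1}.
  x = 3: f ≡ 0 at y ∈ {3}; g ≡ 0 at y ∈ {0, 3}; common: {3}.
  x = 4: f ≡ 0 at y ∈ {0}; g ≡ 0 at y ∈ {3}; common: ∅.
Collecting: common zeros = {(2, 1), (3, 3)}, so the count is 2.
Comparison with the Bézout bound: 2 ≤ 2 = deg(f)·deg(g), as expected for curves with no common component (the bound is attained).


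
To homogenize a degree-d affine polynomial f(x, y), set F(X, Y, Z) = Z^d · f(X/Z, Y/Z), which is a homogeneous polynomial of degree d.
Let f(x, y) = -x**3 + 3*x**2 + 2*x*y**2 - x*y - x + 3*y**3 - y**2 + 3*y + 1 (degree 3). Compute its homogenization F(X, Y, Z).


F(X, Y, Z) = -X**3 + 3*X**2*Z + 2*X*Y**2 - X*Y*Z - X*Z**2 + 3*Y**3 - Y**2*Z + 3*Y*Z**2 + Z**3

deg(f) = 3.
Substitute x = X/Z, y = Y/Z into f, then multiply by Z^3.
  monomial -1·x^3·y^0 ↦ -1·X^3·Y^0·Z^0.
  monomial 3·x^2·y^0 ↦ 3·X^2·Y^0·Z^1.
  monomial 2·x^1·y^2 ↦ 2·X^1·Y^2·Z^0.
  monomial -1·x^1·y^1 ↦ -1·X^1·Y^1·Z^1.
  monomial -1·x^1·y^0 ↦ -1·X^1·Y^0·Z^2.
  monomial 3·x^0·y^3 ↦ 3·X^0·Y^3·Z^0.
  monomial -1·x^0·y^2 ↦ -1·X^0·Y^2·Z^1.
  monomial 3·x^0·y^1 ↦ 3·X^0·Y^1·Z^2.
  monomial 1·x^0·y^0 ↦ 1·X^0·Y^0·Z^3.
Collecting: F(X, Y, Z) = -X**3 + 3*X**2*Z + 2*X*Y**2 - X*Y*Z - X*Z**2 + 3*Y**3 - Y**2*Z + 3*Y*Z**2 + Z**3.


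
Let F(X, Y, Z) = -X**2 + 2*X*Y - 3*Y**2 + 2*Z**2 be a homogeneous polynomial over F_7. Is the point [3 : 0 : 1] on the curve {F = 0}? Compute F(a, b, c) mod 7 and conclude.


F(3,0,1) ≡ 0 (mod 7); P is on the curve.

Evaluate F(3, 0, 1) term-by-term (mod 7).
  -X**2 ↦ -1·9·1·1 = -9
  2*X*Y ↦ 2·3·0·1 = 0
  -3*Y**2 ↦ -3·1·0·1 = 0
  2*Z**2 ↦ 2·1·1·1 = 2
Sum: F(3, 0, 1) = (-9) + (0) + (0) + (2) = -7.
Reducing mod 7: -7 ≡ 0 (mod 7).
Since F(a, b, c) ≡ 0 (mod 7), P lies on the curve.


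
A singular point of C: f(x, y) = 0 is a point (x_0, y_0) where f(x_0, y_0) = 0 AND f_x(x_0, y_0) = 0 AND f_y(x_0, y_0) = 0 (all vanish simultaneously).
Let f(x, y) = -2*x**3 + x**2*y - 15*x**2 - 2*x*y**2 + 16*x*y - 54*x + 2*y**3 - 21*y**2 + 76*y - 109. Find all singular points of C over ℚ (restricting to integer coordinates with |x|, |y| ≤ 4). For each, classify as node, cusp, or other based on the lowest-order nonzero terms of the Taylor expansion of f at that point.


Singular points: {(-2, 3)}; classification: cusp.

Compute partial derivatives:
  f_x = -6*x**2 + 2*x*y - 30*x - 2*y**2 + 16*y - 54.
  f_y = x**2 - 4*x*y + 16*x + 6*y**2 - 42*y + 76.
Scan x_0 ∈ {−4, ..., 4}. For each x_0, f_y(x_0, y) is a polynomial in y; find its integer roots y ∈ {−4, ..., 4}, then test f_x and f at those candidates.
  x = -4: f_y(-4, y) = 6*y**2 - 26*y + 28; vanishes at y ∈ {2}. (-4, 2): f_x = -22 ≠ 0.
  x = -3: f_y(-3, y) = 6*y**2 - 30*y + 37; no integer root y with |y| ≤ 4.
  x = -2: f_y(-2, y) = 6*y**2 - 34*y + 48; vanishes at y ∈ {3}. (-2, 3): f_x = 0, f = 0 — SINGULAR.
  x = -1: f_y(-1, y) = 6*y**2 - 38*y + 61; no integer root y with |y| ≤ 4.
  x = 0: f_y(0, y) = 6*y**2 - 42*y + 76; no integer root y with |y| ≤ 4.
  x = 1: f_y(1, y) = 6*y**2 - 46*y + 93; no integer root y with |y| ≤ 4.
  x = 2: f_y(2, y) = 6*y**2 - 50*y + 112; no integer root y with |y| ≤ 4.
  x = 3: f_y(3, y) = 6*y**2 - 54*y + 133; no integer root y with |y| ≤ 4.
  x = 4: f_y(4, y) = 6*y**2 - 58*y + 156; no integer root y with |y| ≤ 4.
Only singular point on the grid: (-2, 3).
Classify: substitute x = -2 + u, y = 3 + v and expand: f = -2*u**3 + u**2*v - 2*u*v**2 + 2*v**3 + v**2.
No constant or linear terms (consistent with a singular point). Quadratic part: v**2. Cubic part: -2*u**3 + u**2*v - 2*u*v**2 + 2*v**3.
The quadratic part v**2 is a perfect square, so there is a single (double) tangent line v = 0, i.e. y = 3. Restricting the cubic part to that line (v = 0) leaves -2*u**3 ≠ 0, so f is not divisible by v and the branch is v² ≈ 2*u**3 to lowest order — this is a cusp.
Classification: cusp.


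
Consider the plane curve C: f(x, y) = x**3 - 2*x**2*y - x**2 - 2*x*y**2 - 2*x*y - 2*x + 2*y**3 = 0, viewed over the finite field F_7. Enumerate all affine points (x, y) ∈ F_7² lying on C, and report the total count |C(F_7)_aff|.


Affine F_7-points: {(0, 0), (2, 0), (2, 1), (3, 6), (4, 2), (4, 3), (4, 6), (5, 3), (5, 4), (5, 5), (6, 0), (6, 6)}; count = 12.

For each of the 49 pairs (x, y) ∈ F_7², evaluate f(x, y) mod 7. Record the zeros.
  x = 0: [0↦0, 1↦2, 2↦2, 3↦5, 4↦2, 5↦5, 6↦5]  zeros at y ∈ {0}
  x = 1: [0↦5, 1↦1, 2↦5, 3↦1, 4↦1, 5↦3, 6↦5]  zeros at y ∈ ∅
  x = 2: [0↦0, 1↦0, 2↦4, 3↦3, 4↦2, 5↦6, 6↦6]  zeros at y ∈ {0, 1}
  x = 3: [0↦5, 1↦5, 2↦5, 3↦3, 4↦4, 5↦6, 6↦0]  zeros at y ∈ {6}
  x = 4: [0↦5, 1↦1, 2↦0, 3↦0, 4↦6, 5↦2, 6↦0]  zeros at y ∈ {2, 3, 6}
  x = 5: [0↦6, 1↦1, 2↦2, 3↦0, 4↦0, 5↦0, 6↦5]  zeros at y ∈ {3, 4, 5}
  x = 6: [0↦0, 1↦4, 2↦3, 3↦2, 4↦6, 5↦6, 6↦0]  zeros at y ∈ {0, 6}
Collecting zeros: affine points = {(0, 0), (2, 0), (2, 1), (3, 6), (4, 2), (4, 3), (4, 6), (5, 3), (5, 4), (5, 5), (6, 0), (6, 6)}.
Total count |C(F_7)_aff| = 12.


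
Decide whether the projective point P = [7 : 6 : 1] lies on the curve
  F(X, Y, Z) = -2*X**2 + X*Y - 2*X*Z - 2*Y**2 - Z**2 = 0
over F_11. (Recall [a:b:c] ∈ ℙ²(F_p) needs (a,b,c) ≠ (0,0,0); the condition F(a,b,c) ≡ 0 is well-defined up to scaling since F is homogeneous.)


F(7,6,1) ≡ 0 (mod 11); P is on the curve.

Evaluate F(7, 6, 1) term-by-term (mod 11).
  -2*X**2 ↦ -2·49·1·1 = -98
  X*Y ↦ 1·7·6·1 = 42
  -2*X*Z ↦ -2·7·1·1 = -14
  -2*Y**2 ↦ -2·1·36·1 = -72
  -Z**2 ↦ -1·1·1·1 = -1
Sum: F(7, 6, 1) = (-98) + (42) + (-14) + (-72) + (-1) = -143.
Reducing mod 11: -143 ≡ 0 (mod 11).
Since F(a, b, c) ≡ 0 (mod 11), P lies on the curve.


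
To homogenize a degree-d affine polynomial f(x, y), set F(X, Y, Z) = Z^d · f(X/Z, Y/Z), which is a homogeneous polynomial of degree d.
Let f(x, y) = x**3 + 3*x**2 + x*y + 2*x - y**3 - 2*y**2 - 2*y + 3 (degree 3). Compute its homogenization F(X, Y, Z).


F(X, Y, Z) = X**3 + 3*X**2*Z + X*Y*Z + 2*X*Z**2 - Y**3 - 2*Y**2*Z - 2*Y*Z**2 + 3*Z**3

deg(f) = 3.
Substitute x = X/Z, y = Y/Z into f, then multiply by Z^3.
  monomial 1·x^3·y^0 ↦ 1·X^3·Y^0·Z^0.
  monomial 3·x^2·y^0 ↦ 3·X^2·Y^0·Z^1.
  monomial 1·x^1·y^1 ↦ 1·X^1·Y^1·Z^1.
  monomial 2·x^1·y^0 ↦ 2·X^1·Y^0·Z^2.
  monomial -1·x^0·y^3 ↦ -1·X^0·Y^3·Z^0.
  monomial -2·x^0·y^2 ↦ -2·X^0·Y^2·Z^1.
  monomial -2·x^0·y^1 ↦ -2·X^0·Y^1·Z^2.
  monomial 3·x^0·y^0 ↦ 3·X^0·Y^0·Z^3.
Collecting: F(X, Y, Z) = X**3 + 3*X**2*Z + X*Y*Z + 2*X*Z**2 - Y**3 - 2*Y**2*Z - 2*Y*Z**2 + 3*Z**3.


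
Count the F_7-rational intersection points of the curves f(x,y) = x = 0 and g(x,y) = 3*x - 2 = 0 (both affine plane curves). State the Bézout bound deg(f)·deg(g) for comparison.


Common zeros: ∅; count = 0; Bézout bound = 1.

deg(f) = 1, deg(g) = 1, so Bézout bound = 1.
Scan x ∈ F_7. For each x, list the y ∈ F_7 with f(x, y) ≡ 0 and those with g(x, y) ≡ 0 (mod 7); the common zeros in that column are the intersection.
  x = 0: f ≡ 0 at y ∈ {0, 1, 2, 3, 4, 5, 6}; g ≡ 0 at y ∈ ∅; common: ∅.
  x = 1: f ≡ 0 at y ∈ ∅; g ≡ 0 at y ∈ ∅; common: ∅.
  x = 2: f ≡ 0 at y ∈ ∅; g ≡ 0 at y ∈ ∅; common: ∅.
  x = 3: f ≡ 0 at y ∈ ∅; g ≡ 0 at y ∈ {0, 1, 2, 3, 4, 5, 6}; common: ∅.
  x = 4: f ≡ 0 at y ∈ ∅; g ≡ 0 at y ∈ ∅; common: ∅.
  x = 5: f ≡ 0 at y ∈ ∅; g ≡ 0 at y ∈ ∅; common: ∅.
  x = 6: f ≡ 0 at y ∈ ∅; g ≡ 0 at y ∈ ∅; common: ∅.
Collecting: common zeros = ∅, so the count is 0.
Comparison with the Bézout bound: 0 ≤ 1 = deg(f)·deg(g), as expected for curves with no common component (the affine F_7-count falls short of the bound because intersections may lie at infinity, over extension fields, or carry multiplicity).


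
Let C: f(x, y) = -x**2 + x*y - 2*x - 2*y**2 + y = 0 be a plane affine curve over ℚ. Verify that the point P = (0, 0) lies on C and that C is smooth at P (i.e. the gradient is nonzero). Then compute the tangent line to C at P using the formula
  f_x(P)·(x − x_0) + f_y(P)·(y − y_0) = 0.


Tangent line at P: -2*x + y = 0.

Step 1: f(0, 0) = 0, so P lies on C.
Step 2: partial derivatives
  f_x(x, y) = -2*x + y - 2, f_y(x, y) = x - 4*y + 1.
  f_x(P) = -2, f_y(P) = 1 (gradient nonzero, so P is smooth).
Step 3: tangent line at P: -2·(x − 0) + 1·(y − 0) = 0.
Expanding: -2*x + y = 0.


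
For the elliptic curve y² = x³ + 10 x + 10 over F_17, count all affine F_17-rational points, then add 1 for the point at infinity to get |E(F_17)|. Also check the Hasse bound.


Affine points = {(1, 2), (1, 15), (2, 2), (2, 15), (3, 4), (3, 13), (5, 7), (5, 10), (7, 7), (7, 10), (9, 8), (9, 9), (13, 5), (13, 12), (14, 2), (14, 15), (15, 4), (15, 13), (16, 4), (16, 13)}; affine count = 20; |E(F_17)| = 21.

Discriminant check: Δ ∝ 4a³ + 27b² = 4·10³ + 27·10² = 4·1000 + 27·100 ≡ 2 (mod 17). Nonzero ⇒ E is nonsingular.
For each x ∈ F_17, compute rhs = x³ + 10·x + 10 mod 17, then count y ∈ F_17 with y² ≡ rhs.
  x = 0: rhs = 10, matching y values: none (0 points).
  x = 1: rhs = 4, matching y values: 2, 15 (2 points).
  x = 2: rhs = 4, matching y values: 2, 15 (2 points).
  x = 3: rhs = 16, matching y values: 4, 13 (2 points).
  x = 4: rhs = 12, matching y values: none (0 points).
  x = 5: rhs = 15, matching y values: 7, 10 (2 points).
  x = 6: rhs = 14, matching y values: none (0 points).
  x = 7: rhs = 15, matching y values: 7, 10 (2 points).
  x = 8: rhs = 7, matching y values: none (0 points).
  x = 9: rhs = 13, matching y values: 8, 9 (2 points).
  x = 10: rhs = 5, matching y values: none (0 points).
  x = 11: rhs = 6, matching y values: none (0 points).
  x = 12: rhs = 5, matching y values: none (0 points).
  x = 13: rhs = 8, matching y values: 5, 12 (2 points).
  x = 14: rhs = 4, matching y values: 2, 15 (2 points).
  x = 15: rhs = 16, matching y values: 4, 13 (2 points).
  x = 16: rhs = 16, matching y values: 4, 13 (2 points).
Total affine count: 20.
Full point count |E(F_17)| = 20 + 1 = 21.
Hasse bound: |21 − (17+1)| = |3| = 3 ≤ 2√17 ≈ 8.2462 ✓.


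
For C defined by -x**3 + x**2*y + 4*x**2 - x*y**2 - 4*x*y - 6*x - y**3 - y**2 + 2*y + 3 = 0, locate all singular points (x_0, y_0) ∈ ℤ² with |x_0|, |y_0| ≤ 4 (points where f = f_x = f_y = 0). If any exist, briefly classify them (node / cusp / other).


Singular points: {(1, -1)}; classification: cusp.

Compute partial derivatives:
  f_x = -3*x**2 + 2*x*y + 8*x - y**2 - 4*y - 6.
  f_y = x**2 - 2*x*y - 4*x - 3*y**2 - 2*y + 2.
Scan x_0 ∈ {−4, ..., 4}. For each x_0, f_y(x_0, y) is a polynomial in y; find its integer roots y ∈ {−4, ..., 4}, then test f_x and f at those candidates.
  x = -4: f_y(-4, y) = -3*y**2 + 6*y + 34; no integer root y with |y| ≤ 4.
  x = -3: f_y(-3, y) = -3*y**2 + 4*y + 23; no integer root y with |y| ≤ 4.
  x = -2: f_y(-2, y) = -3*y**2 + 2*y + 14; no integer root y with |y| ≤ 4.
  x = -1: f_y(-1, y) = 7 - 3*y**2; no integer root y with |y| ≤ 4.
  x = 0: f_y(0, y) = -3*y**2 - 2*y + 2; no integer root y with |y| ≤ 4.
  x = 1: f_y(1, y) = -3*y**2 - 4*y - 1; vanishes at y ∈ {-1}. (1, -1): f_x = 0, f = 0 — SINGULAR.
  x = 2: f_y(2, y) = -3*y**2 - 6*y - 2; no integer root y with |y| ≤ 4.
  x = 3: f_y(3, y) = -3*y**2 - 8*y - 1; no integer root y with |y| ≤ 4.
  x = 4: f_y(4, y) = -3*y**2 - 10*y + 2; no integer root y with |y| ≤ 4.
Only singular point on the grid: (1, -1).
Classify: substitute x = 1 + u, y = -1 + v and expand: f = -u**3 + u**2*v - u*v**2 - v**3 + v**2.
No constant or linear terms (consistent with a singular point). Quadratic part: v**2. Cubic part: -u**3 + u**2*v - u*v**2 - v**3.
The quadratic part v**2 is a perfect square, so there is a single (double) tangent line v = 0, i.e. y = -1. Restricting the cubic part to that line (v = 0) leaves -u**3 ≠ 0, so f is not divisible by v and the branch is v² ≈ u**3 to lowest order — this is a cusp.
Classification: cusp.


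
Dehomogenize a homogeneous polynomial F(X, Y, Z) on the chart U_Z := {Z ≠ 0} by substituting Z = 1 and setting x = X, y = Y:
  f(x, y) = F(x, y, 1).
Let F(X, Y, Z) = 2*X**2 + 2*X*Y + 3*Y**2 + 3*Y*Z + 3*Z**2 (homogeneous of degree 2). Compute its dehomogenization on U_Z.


f(x, y) = 2*x**2 + 2*x*y + 3*y**2 + 3*y + 3

On U_Z we set Z = 1. Each monomial c·X^i·Y^j·Z^k in F becomes c·x^i·y^j·1^k = c·x^i·y^j.
Substituting Z = 1: F(X, Y, 1) = 2*x**2 + 2*x*y + 3*y**2 + 3*y + 3.
Note: deg(f) ≤ deg(F) = 2; strict inequality happens when F is divisible by Z (lost terms).


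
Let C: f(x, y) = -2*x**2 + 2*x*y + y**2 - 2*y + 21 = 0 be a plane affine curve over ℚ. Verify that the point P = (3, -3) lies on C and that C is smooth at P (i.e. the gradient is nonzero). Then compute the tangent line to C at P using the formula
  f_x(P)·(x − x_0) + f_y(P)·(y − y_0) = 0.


Tangent line at P: -18*x - 2*y + 48 = 0.

Step 1: f(3, -3) = 0, so P lies on C.
Step 2: partial derivatives
  f_x(x, y) = -4*x + 2*y, f_y(x, y) = 2*x + 2*y - 2.
  f_x(P) = -18, f_y(P) = -2 (gradient nonzero, so P is smooth).
Step 3: tangent line at P: -18·(x − 3) + -2·(y − -3) = 0.
Expanding: -18*x - 2*y + 48 = 0.


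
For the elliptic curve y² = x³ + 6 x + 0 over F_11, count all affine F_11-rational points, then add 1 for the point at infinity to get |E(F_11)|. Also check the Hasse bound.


Affine points = {(0, 0), (2, 3), (2, 8), (3, 1), (3, 10), (4, 0), (5, 1), (5, 10), (7, 0), (10, 2), (10, 9)}; affine count = 11; |E(F_11)| = 12.

Discriminant check: Δ ∝ 4a³ + 27b² = 4·6³ + 27·0² = 4·216 + 27·0 ≡ 6 (mod 11). Nonzero ⇒ E is nonsingular.
For each x ∈ F_11, compute rhs = x³ + 6·x + 0 mod 11, then count y ∈ F_11 with y² ≡ rhs.
  x = 0: rhs = 0, matching y values: 0 (1 points).
  x = 1: rhs = 7, matching y values: none (0 points).
  x = 2: rhs = 9, matching y values: 3, 8 (2 points).
  x = 3: rhs = 1, matching y values: 1, 10 (2 points).
  x = 4: rhs = 0, matching y values: 0 (1 points).
  x = 5: rhs = 1, matching y values: 1, 10 (2 points).
  x = 6: rhs = 10, matching y values: none (0 points).
  x = 7: rhs = 0, matching y values: 0 (1 points).
  x = 8: rhs = 10, matching y values: none (0 points).
  x = 9: rhs = 2, matching y values: none (0 points).
  x = 10: rhs = 4, matching y values: 2, 9 (2 points).
Total affine count: 11.
Full point count |E(F_11)| = 11 + 1 = 12.
Hasse bound: |12 − (11+1)| = |0| = 0 ≤ 2√11 ≈ 6.6332 ✓.


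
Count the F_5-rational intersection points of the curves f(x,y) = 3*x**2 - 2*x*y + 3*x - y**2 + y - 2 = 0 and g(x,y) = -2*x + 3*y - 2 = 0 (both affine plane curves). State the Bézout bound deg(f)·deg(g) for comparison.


Common zeros: ∅; count = 0; Bézout bound = 2.

deg(f) = 2, deg(g) = 1, so Bézout bound = 2.
Scan x ∈ F_5. For each x, list the y ∈ F_5 with f(x, y) ≡ 0 and those with g(x, y) ≡ 0 (mod 5); the common zeros in that column are the intersection.
  x = 0: f ≡ 0 at y ∈ ∅; g ≡ 0 at y ∈ {4}; common: ∅.
  x = 1: f ≡ 0 at y ∈ ∅; g ≡ 0 at y ∈ {3}; common: ∅.
  x = 2: f ≡ 0 at y ∈ ∅; g ≡ 0 at y ∈ {2}; common: ∅.
  x = 3: f ≡ 0 at y ∈ {2, 3}; g ≡ 0 at y ∈ {1}; common: ∅.
  x = 4: f ≡ 0 at y ∈ {1, 2}; g ≡ 0 at y ∈ {0}; common: ∅.
Collecting: common zeros = ∅, so the count is 0.
Comparison with the Bézout bound: 0 ≤ 2 = deg(f)·deg(g), as expected for curves with no common component (the affine F_5-count falls short of the bound because intersections may lie at infinity, over extension fields, or carry multiplicity).


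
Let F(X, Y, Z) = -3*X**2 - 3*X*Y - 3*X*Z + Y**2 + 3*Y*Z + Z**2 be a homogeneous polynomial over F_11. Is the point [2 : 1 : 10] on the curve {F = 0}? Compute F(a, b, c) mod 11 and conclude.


F(2,1,10) ≡ 9 (mod 11); P is NOT on the curve.

Evaluate F(2, 1, 10) term-by-term (mod 11).
  -3*X**2 ↦ -3·4·1·1 = -12
  -3*X*Y ↦ -3·2·1·1 = -6
  -3*X*Z ↦ -3·2·1·10 = -60
  Y**2 ↦ 1·1·1·1 = 1
  3*Y*Z ↦ 3·1·1·10 = 30
  Z**2 ↦ 1·1·1·100 = 100
Sum: F(2, 1, 10) = (-12) + (-6) + (-60) + (1) + (30) + (100) = 53.
Reducing mod 11: 53 ≡ 9 (mod 11).
Since F(a, b, c) ≡ 9 ≠ 0 (mod 11), P does NOT lie on the curve.


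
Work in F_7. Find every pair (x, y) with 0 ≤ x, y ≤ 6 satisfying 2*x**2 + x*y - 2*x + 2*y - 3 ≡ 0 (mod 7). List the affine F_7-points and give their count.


Affine F_7-points: {(0, 5), (1, 1), (2, 5), (3, 1), (4, 0), (6, 6)}; count = 6.

For each of the 49 pairs (x, y) ∈ F_7², evaluate f(x, y) mod 7. Record the zeros.
  x = 0: [0↦4, 1↦6, 2↦1, 3↦3, 4↦5, 5↦0, 6↦2]  zeros at y ∈ {5}
  x = 1: [0↦4, 1↦0, 2↦3, 3↦6, 4↦2, 5↦5, 6↦1]  zeros at y ∈ {1}
  x = 2: [0↦1, 1↦5, 2↦2, 3↦6, 4↦3, 5↦0, 6↦4]  zeros at y ∈ {5}
  x = 3: [0↦2, 1↦0, 2↦5, 3↦3, 4↦1, 5↦6, 6↦4]  zeros at y ∈ {1}
  x = 4: [0↦0, 1↦6, 2↦5, 3↦4, 4↦3, 5↦2, 6↦1]  zeros at y ∈ {0}
  x = 5: [0↦2, 1↦2, 2↦2, 3↦2, 4↦2, 5↦2, 6↦2]  zeros at y ∈ ∅
  x = 6: [0↦1, 1↦2, 2↦3, 3↦4, 4↦5, 5↦6, 6↦0]  zeros at y ∈ {6}
Collecting zeros: affine points = {(0, 5), (1, 1), (2, 5), (3, 1), (4, 0), (6, 6)}.
Total count |C(F_7)_aff| = 6.


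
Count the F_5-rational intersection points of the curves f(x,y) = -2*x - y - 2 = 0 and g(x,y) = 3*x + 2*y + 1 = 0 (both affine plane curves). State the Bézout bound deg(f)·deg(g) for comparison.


Common zeros: {(2, 4)}; count = 1; Bézout bound = 1.

deg(f) = 1, deg(g) = 1, so Bézout bound = 1.
Scan x ∈ F_5. For each x, list the y ∈ F_5 with f(x, y) ≡ 0 and those with g(x, y) ≡ 0 (mod 5); the common zeros in that column are the intersection.
  x = 0: f ≡ 0 at y ∈ {3}; g ≡ 0 at y ∈ {2}; common: ∅.
  x = 1: f ≡ 0 at y ∈ {1}; g ≡ 0 at y ∈ {3}; common: ∅.
  x = 2: f ≡ 0 at y ∈ {4}; g ≡ 0 at y ∈ {4}; common: {4}.
  x = 3: f ≡ 0 at y ∈ {2}; g ≡ 0 at y ∈ {0}; common: ∅.
  x = 4: f ≡ 0 at y ∈ {0}; g ≡ 0 at y ∈ {1}; common: ∅.
Collecting: common zeros = {(2, 4)}, so the count is 1.
Comparison with the Bézout bound: 1 ≤ 1 = deg(f)·deg(g), as expected for curves with no common component (the bound is attained).


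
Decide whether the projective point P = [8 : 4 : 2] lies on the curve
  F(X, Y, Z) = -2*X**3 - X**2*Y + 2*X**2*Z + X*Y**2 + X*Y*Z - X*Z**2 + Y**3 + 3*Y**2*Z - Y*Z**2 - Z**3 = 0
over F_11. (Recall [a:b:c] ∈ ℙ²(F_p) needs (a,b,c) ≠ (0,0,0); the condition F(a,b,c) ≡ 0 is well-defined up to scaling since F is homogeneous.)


F(8,4,2) ≡ 9 (mod 11); P is NOT on the curve.

Evaluate F(8, 4, 2) term-by-term (mod 11).
  -2*X**3 ↦ -2·512·1·1 = -1024
  -X**2*Y ↦ -1·64·4·1 = -256
  2*X**2*Z ↦ 2·64·1·2 = 256
  X*Y**2 ↦ 1·8·16·1 = 128
  X*Y*Z ↦ 1·8·4·2 = 64
  -X*Z**2 ↦ -1·8·1·4 = -32
  Y**3 ↦ 1·1·64·1 = 64
  3*Y**2*Z ↦ 3·1·16·2 = 96
  -Y*Z**2 ↦ -1·1·4·4 = -16
  -Z**3 ↦ -1·1·1·8 = -8
Sum: F(8, 4, 2) = (-1024) + (-256) + (256) + (128) + (64) + (-32) + (64) + (96) + (-16) + (-8) = -728.
Reducing mod 11: -728 ≡ 9 (mod 11).
Since F(a, b, c) ≡ 9 ≠ 0 (mod 11), P does NOT lie on the curve.


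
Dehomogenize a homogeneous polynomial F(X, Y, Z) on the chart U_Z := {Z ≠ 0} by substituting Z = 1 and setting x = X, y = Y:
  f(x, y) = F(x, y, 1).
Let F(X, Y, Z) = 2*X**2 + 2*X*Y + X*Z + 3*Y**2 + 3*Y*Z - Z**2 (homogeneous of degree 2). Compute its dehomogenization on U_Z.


f(x, y) = 2*x**2 + 2*x*y + x + 3*y**2 + 3*y - 1

On U_Z we set Z = 1. Each monomial c·X^i·Y^j·Z^k in F becomes c·x^i·y^j·1^k = c·x^i·y^j.
Substituting Z = 1: F(X, Y, 1) = 2*x**2 + 2*x*y + x + 3*y**2 + 3*y - 1.
Note: deg(f) ≤ deg(F) = 2; strict inequality happens when F is divisible by Z (lost terms).


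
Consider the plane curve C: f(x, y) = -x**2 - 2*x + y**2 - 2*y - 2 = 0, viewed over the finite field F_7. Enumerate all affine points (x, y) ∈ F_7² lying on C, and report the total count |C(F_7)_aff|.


Affine F_7-points: {(2, 3), (2, 6), (3, 3), (3, 6), (6, 4), (6, 5)}; count = 6.

For each of the 49 pairs (x, y) ∈ F_7², evaluate f(x, y) mod 7. Record the zeros.
  x = 0: [0↦5, 1↦4, 2↦5, 3↦1, 4↦6, 5↦6, 6↦1]  zeros at y ∈ ∅
  x = 1: [0↦2, 1↦1, 2↦2, 3↦5, 4↦3, 5↦3, 6↦5]  zeros at y ∈ ∅
  x = 2: [0↦4, 1↦3, 2↦4, 3↦0, 4↦5, 5↦5, 6↦0]  zeros at y ∈ {3, 6}
  x = 3: [0↦4, 1↦3, 2↦4, 3↦0, 4↦5, 5↦5, 6↦0]  zeros at y ∈ {3, 6}
  x = 4: [0↦2, 1↦1, 2↦2, 3↦5, 4↦3, 5↦3, 6↦5]  zeros at y ∈ ∅
  x = 5: [0↦5, 1↦4, 2↦5, 3↦1, 4↦6, 5↦6, 6↦1]  zeros at y ∈ ∅
  x = 6: [0↦6, 1↦5, 2↦6, 3↦2, 4↦0, 5↦0, 6↦2]  zeros at y ∈ {4, 5}
Collecting zeros: affine points = {(2, 3), (2, 6), (3, 3), (3, 6), (6, 4), (6, 5)}.
Total count |C(F_7)_aff| = 6.


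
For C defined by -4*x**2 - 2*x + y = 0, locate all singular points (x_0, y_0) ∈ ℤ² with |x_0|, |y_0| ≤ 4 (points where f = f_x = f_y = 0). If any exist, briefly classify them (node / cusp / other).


No singular points in the scanned grid; C is smooth there.

Compute partial derivatives:
  f_x = -8*x - 2.
  f_y = 1.
f_y = 1 is a nonzero constant, so f_y never vanishes: no point (x, y) can satisfy f = f_x = f_y = 0. In particular no (x, y) ∈ {−4, ..., 4}² is singular; the curve is smooth.


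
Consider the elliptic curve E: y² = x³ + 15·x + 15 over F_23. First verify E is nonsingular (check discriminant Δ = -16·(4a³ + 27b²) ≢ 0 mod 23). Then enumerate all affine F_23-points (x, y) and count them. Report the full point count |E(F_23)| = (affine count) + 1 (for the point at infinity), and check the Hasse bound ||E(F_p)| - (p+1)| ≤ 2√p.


Affine points = {(1, 10), (1, 13), (3, 8), (3, 15), (4, 1), (4, 22), (5, 10), (5, 13), (7, 7), (7, 16), (8, 7), (8, 16), (11, 4), (11, 19), (14, 5), (14, 18), (15, 2), (15, 21), (16, 2), (16, 21), (17, 10), (17, 13), (19, 11), (19, 12), (20, 9), (20, 14), (21, 0)}; affine count = 27; |E(F_23)| = 28.

Discriminant check: Δ ∝ 4a³ + 27b² = 4·15³ + 27·15² = 4·3375 + 27·225 ≡ 2 (mod 23). Nonzero ⇒ E is nonsingular.
For each x ∈ F_23, compute rhs = x³ + 15·x + 15 mod 23, then count y ∈ F_23 with y² ≡ rhs.
  x = 0: rhs = 15, matching y values: none (0 points).
  x = 1: rhs = 8, matching y values: 10, 13 (2 points).
  x = 2: rhs = 7, matching y values: none (0 points).
  x = 3: rhs = 18, matching y values: 8, 15 (2 points).
  x = 4: rhs = 1, matching y values: 1, 22 (2 points).
  x = 5: rhs = 8, matching y values: 10, 13 (2 points).
  x = 6: rhs = 22, matching y values: none (0 points).
  x = 7: rhs = 3, matching y values: 7, 16 (2 points).
  x = 8: rhs = 3, matching y values: 7, 16 (2 points).
  x = 9: rhs = 5, matching y values: none (0 points).
  x = 10: rhs = 15, matching y values: none (0 points).
  x = 11: rhs = 16, matching y values: 4, 19 (2 points).
  x = 12: rhs = 14, matching y values: none (0 points).
  x = 13: rhs = 15, matching y values: none (0 points).
  x = 14: rhs = 2, matching y values: 5, 18 (2 points).
  x = 15: rhs = 4, matching y values: 2, 21 (2 points).
  x = 16: rhs = 4, matching y values: 2, 21 (2 points).
  x = 17: rhs = 8, matching y values: 10, 13 (2 points).
  x = 18: rhs = 22, matching y values: none (0 points).
  x = 19: rhs = 6, matching y values: 11, 12 (2 points).
  x = 20: rhs = 12, matching y values: 9, 14 (2 points).
  x = 21: rhs = 0, matching y values: 0 (1 points).
  x = 22: rhs = 22, matching y values: none (0 points).
Total affine count: 27.
Full point count |E(F_23)| = 27 + 1 = 28.
Hasse bound: |28 − (23+1)| = |4| = 4 ≤ 2√23 ≈ 9.5917 ✓.


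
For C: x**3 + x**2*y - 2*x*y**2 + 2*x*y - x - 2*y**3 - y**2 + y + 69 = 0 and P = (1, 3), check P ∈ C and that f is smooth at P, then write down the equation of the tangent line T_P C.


Tangent line at P: -4*x - 68*y + 208 = 0.

Step 1: f(1, 3) = 0, so P lies on C.
Step 2: partial derivatives
  f_x(x, y) = 3*x**2 + 2*x*y - 2*y**2 + 2*y - 1, f_y(x, y) = x**2 - 4*x*y + 2*x - 6*y**2 - 2*y + 1.
  f_x(P) = -4, f_y(P) = -68 (gradient nonzero, so P is smooth).
Step 3: tangent line at P: -4·(x − 1) + -68·(y − 3) = 0.
Expanding: -4*x - 68*y + 208 = 0.


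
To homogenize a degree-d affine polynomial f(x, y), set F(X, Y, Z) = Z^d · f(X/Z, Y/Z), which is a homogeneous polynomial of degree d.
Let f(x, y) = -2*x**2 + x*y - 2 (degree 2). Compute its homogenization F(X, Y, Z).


F(X, Y, Z) = -2*X**2 + X*Y - 2*Z**2

deg(f) = 2.
Substitute x = X/Z, y = Y/Z into f, then multiply by Z^2.
  monomial -2·x^2·y^0 ↦ -2·X^2·Y^0·Z^0.
  monomial 1·x^1·y^1 ↦ 1·X^1·Y^1·Z^0.
  monomial -2·x^0·y^0 ↦ -2·X^0·Y^0·Z^2.
Collecting: F(X, Y, Z) = -2*X**2 + X*Y - 2*Z**2.


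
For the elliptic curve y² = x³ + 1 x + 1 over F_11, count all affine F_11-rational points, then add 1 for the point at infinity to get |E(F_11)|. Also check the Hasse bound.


Affine points = {(0, 1), (0, 10), (1, 5), (1, 6), (2, 0), (3, 3), (3, 8), (4, 5), (4, 6), (6, 5), (6, 6), (8, 2), (8, 9)}; affine count = 13; |E(F_11)| = 14.

Discriminant check: Δ ∝ 4a³ + 27b² = 4·1³ + 27·1² = 4·1 + 27·1 ≡ 9 (mod 11). Nonzero ⇒ E is nonsingular.
For each x ∈ F_11, compute rhs = x³ + 1·x + 1 mod 11, then count y ∈ F_11 with y² ≡ rhs.
  x = 0: rhs = 1, matching y values: 1, 10 (2 points).
  x = 1: rhs = 3, matching y values: 5, 6 (2 points).
  x = 2: rhs = 0, matching y values: 0 (1 points).
  x = 3: rhs = 9, matching y values: 3, 8 (2 points).
  x = 4: rhs = 3, matching y values: 5, 6 (2 points).
  x = 5: rhs = 10, matching y values: none (0 points).
  x = 6: rhs = 3, matching y values: 5, 6 (2 points).
  x = 7: rhs = 10, matching y values: none (0 points).
  x = 8: rhs = 4, matching y values: 2, 9 (2 points).
  x = 9: rhs = 2, matching y values: none (0 points).
  x = 10: rhs = 10, matching y values: none (0 points).
Total affine count: 13.
Full point count |E(F_11)| = 13 + 1 = 14.
Hasse bound: |14 − (11+1)| = |2| = 2 ≤ 2√11 ≈ 6.6332 ✓.


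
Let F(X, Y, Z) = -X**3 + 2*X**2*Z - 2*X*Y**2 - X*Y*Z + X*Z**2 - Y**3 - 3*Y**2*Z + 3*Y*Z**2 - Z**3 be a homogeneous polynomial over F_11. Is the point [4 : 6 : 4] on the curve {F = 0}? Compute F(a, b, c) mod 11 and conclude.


F(4,6,4) ≡ 2 (mod 11); P is NOT on the curve.

Evaluate F(4, 6, 4) term-by-term (mod 11).
  -X**3 ↦ -1·64·1·1 = -64
  2*X**2*Z ↦ 2·16·1·4 = 128
  -2*X*Y**2 ↦ -2·4·36·1 = -288
  -X*Y*Z ↦ -1·4·6·4 = -96
  X*Z**2 ↦ 1·4·1·16 = 64
  -Y**3 ↦ -1·1·216·1 = -216
  -3*Y**2*Z ↦ -3·1·36·4 = -432
  3*Y*Z**2 ↦ 3·1·6·16 = 288
  -Z**3 ↦ -1·1·1·64 = -64
Sum: F(4, 6, 4) = (-64) + (128) + (-288) + (-96) + (64) + (-216) + (-432) + (288) + (-64) = -680.
Reducing mod 11: -680 ≡ 2 (mod 11).
Since F(a, b, c) ≡ 2 ≠ 0 (mod 11), P does NOT lie on the curve.


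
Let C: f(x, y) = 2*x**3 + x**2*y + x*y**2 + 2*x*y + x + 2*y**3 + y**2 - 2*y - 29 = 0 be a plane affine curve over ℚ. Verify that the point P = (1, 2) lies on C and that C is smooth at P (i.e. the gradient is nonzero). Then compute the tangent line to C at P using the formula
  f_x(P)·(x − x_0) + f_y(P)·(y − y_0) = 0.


Tangent line at P: 19*x + 33*y - 85 = 0.

Step 1: f(1, 2) = 0, so P lies on C.
Step 2: partial derivatives
  f_x(x, y) = 6*x**2 + 2*x*y + y**2 + 2*y + 1, f_y(x, y) = x**2 + 2*x*y + 2*x + 6*y**2 + 2*y - 2.
  f_x(P) = 19, f_y(P) = 33 (gradient nonzero, so P is smooth).
Step 3: tangent line at P: 19·(x − 1) + 33·(y − 2) = 0.
Expanding: 19*x + 33*y - 85 = 0.


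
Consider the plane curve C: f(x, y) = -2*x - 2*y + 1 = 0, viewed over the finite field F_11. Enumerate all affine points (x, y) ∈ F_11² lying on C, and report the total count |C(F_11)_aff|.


Affine F_11-points: {(0, 6), (1, 5), (2, 4), (3, 3), (4, 2), (5, 1), (6, 0), (7, 10), (8, 9), (9, 8), (10, 7)}; count = 11.

For each of the 121 pairs (x, y) ∈ F_11², evaluate f(x, y) mod 11. Record the zeros.
  x = 0: [0↦1, 1↦10, 2↦8, 3↦6, 4↦4, 5↦2, 6↦0, 7↦9, 8↦7, 9↦5, 10↦3]  zeros at y ∈ {6}
  x = 1: [0↦10, 1↦8, 2↦6, 3↦4, 4↦2, 5↦0, 6↦9, 7↦7, 8↦5, 9↦3, 10↦1]  zeros at y ∈ {5}
  x = 2: [0↦8, 1↦6, 2↦4, 3↦2, 4↦0, 5↦9, 6↦7, 7↦5, 8↦3, 9↦1, 10↦10]  zeros at y ∈ {4}
  x = 3: [0↦6, 1↦4, 2↦2, 3↦0, 4↦9, 5↦7, 6↦5, 7↦3, 8↦1, 9↦10, 10↦8]  zeros at y ∈ {3}
  x = 4: [0↦4, 1↦2, 2↦0, 3↦9, 4↦7, 5↦5, 6↦3, 7↦1, 8↦10, 9↦8, 10↦6]  zeros at y ∈ {2}
  x = 5: [0↦2, 1↦0, 2↦9, 3↦7, 4↦5, 5↦3, 6↦1, 7↦10, 8↦8, 9↦6, 10↦4]  zeros at y ∈ {1}
  x = 6: [0↦0, 1↦9, 2↦7, 3↦5, 4↦3, 5↦1, 6↦10, 7↦8, 8↦6, 9↦4, 10↦2]  zeros at y ∈ {0}
  x = 7: [0↦9, 1↦7, 2↦5, 3↦3, 4↦1, 5↦10, 6↦8, 7↦6, 8↦4, 9↦2, 10↦0]  zeros at y ∈ {10}
  x = 8: [0↦7, 1↦5, 2↦3, 3↦1, 4↦10, 5↦8, 6↦6, 7↦4, 8↦2, 9↦0, 10↦9]  zeros at y ∈ {9}
  x = 9: [0↦5, 1↦3, 2↦1, 3↦10, 4↦8, 5↦6, 6↦4, 7↦2, 8↦0, 9↦9, 10↦7]  zeros at y ∈ {8}
  x = 10: [0↦3, 1↦1, 2↦10, 3↦8, 4↦6, 5↦4, 6↦2, 7↦0, 8↦9, 9↦7, 10↦5]  zeros at y ∈ {7}
Collecting zeros: affine points = {(0, 6), (1, 5), (2, 4), (3, 3), (4, 2), (5, 1), (6, 0), (7, 10), (8, 9), (9, 8), (10, 7)}.
Total count |C(F_11)_aff| = 11.


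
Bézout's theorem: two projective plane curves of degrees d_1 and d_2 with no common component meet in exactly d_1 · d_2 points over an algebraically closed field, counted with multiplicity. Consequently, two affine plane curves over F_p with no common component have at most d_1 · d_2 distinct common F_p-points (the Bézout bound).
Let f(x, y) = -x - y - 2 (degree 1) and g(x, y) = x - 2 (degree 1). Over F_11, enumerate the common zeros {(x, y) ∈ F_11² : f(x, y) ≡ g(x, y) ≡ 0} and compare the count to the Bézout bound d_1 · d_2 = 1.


Common zeros: {(2, 7)}; count = 1; Bézout bound = 1.

deg(f) = 1, deg(g) = 1, so Bézout bound = 1.
Scan x ∈ F_11. For each x, list the y ∈ F_11 with f(x, y) ≡ 0 and those with g(x, y) ≡ 0 (mod 11); the common zeros in that column are the intersection.
  x = 0: f ≡ 0 at y ∈ {9}; g ≡ 0 at y ∈ ∅; common: ∅.
  x = 1: f ≡ 0 at y ∈ {8}; g ≡ 0 at y ∈ ∅; common: ∅.
  x = 2: f ≡ 0 at y ∈ {7}; g ≡ 0 at y ∈ {0, 1, 2, 3, 4, 5, 6, 7, 8, 9, 10}; common: {7}.
  x = 3: f ≡ 0 at y ∈ {6}; g ≡ 0 at y ∈ ∅; common: ∅.
  x = 4: f ≡ 0 at y ∈ {5}; g ≡ 0 at y ∈ ∅; common: ∅.
  x = 5: f ≡ 0 at y ∈ {4}; g ≡ 0 at y ∈ ∅; common: ∅.
  x = 6: f ≡ 0 at y ∈ {3}; g ≡ 0 at y ∈ ∅; common: ∅.
  x = 7: f ≡ 0 at y ∈ {2}; g ≡ 0 at y ∈ ∅; common: ∅.
  x = 8: f ≡ 0 at y ∈ {1}; g ≡ 0 at y ∈ ∅; common: ∅.
  x = 9: f ≡ 0 at y ∈ {0}; g ≡ 0 at y ∈ ∅; common: ∅.
  x = 10: f ≡ 0 at y ∈ {10}; g ≡ 0 at y ∈ ∅; common: ∅.
Collecting: common zeros = {(2, 7)}, so the count is 1.
Comparison with the Bézout bound: 1 ≤ 1 = deg(f)·deg(g), as expected for curves with no common component (the bound is attained).


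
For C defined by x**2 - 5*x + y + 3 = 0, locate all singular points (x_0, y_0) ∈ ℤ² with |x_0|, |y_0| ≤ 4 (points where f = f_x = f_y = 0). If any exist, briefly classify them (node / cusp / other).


No singular points in the scanned grid; C is smooth there.

Compute partial derivatives:
  f_x = 2*x - 5.
  f_y = 1.
f_y = 1 is a nonzero constant, so f_y never vanishes: no point (x, y) can satisfy f = f_x = f_y = 0. In particular no (x, y) ∈ {−4, ..., 4}² is singular; the curve is smooth.


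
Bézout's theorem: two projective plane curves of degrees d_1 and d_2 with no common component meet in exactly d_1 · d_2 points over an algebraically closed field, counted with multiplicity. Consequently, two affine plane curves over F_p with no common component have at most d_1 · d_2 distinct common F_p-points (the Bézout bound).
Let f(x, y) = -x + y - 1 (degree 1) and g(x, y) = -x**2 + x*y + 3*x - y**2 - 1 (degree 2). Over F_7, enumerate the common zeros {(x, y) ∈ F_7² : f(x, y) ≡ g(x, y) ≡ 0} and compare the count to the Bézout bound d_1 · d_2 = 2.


Common zeros: ∅; count = 0; Bézout bound = 2.

deg(f) = 1, deg(g) = 2, so Bézout bound = 2.
Scan x ∈ F_7. For each x, list the y ∈ F_7 with f(x, y) ≡ 0 and those with g(x, y) ≡ 0 (mod 7); the common zeros in that column are the intersection.
  x = 0: f ≡ 0 at y ∈ {1}; g ≡ 0 at y ∈ ∅; common: ∅.
  x = 1: f ≡ 0 at y ∈ {2}; g ≡ 0 at y ∈ ∅; common: ∅.
  x = 2: f ≡ 0 at y ∈ {3}; g ≡ 0 at y ∈ {4, 5}; common: ∅.
  x = 3: f ≡ 0 at y ∈ {4}; g ≡ 0 at y ∈ ∅; common: ∅.
  x = 4: f ≡ 0 at y ∈ {5}; g ≡ 0 at y ∈ ∅; common: ∅.
  x = 5: f ≡ 0 at y ∈ {6}; g ≡ 0 at y ∈ {1, 4}; common: ∅.
  x = 6: f ≡ 0 at y ∈ {0}; g ≡ 0 at y ∈ {1, 5}; common: ∅.
Collecting: common zeros = ∅, so the count is 0.
Comparison with the Bézout bound: 0 ≤ 2 = deg(f)·deg(g), as expected for curves with no common component (the affine F_7-count falls short of the bound because intersections may lie at infinity, over extension fields, or carry multiplicity).


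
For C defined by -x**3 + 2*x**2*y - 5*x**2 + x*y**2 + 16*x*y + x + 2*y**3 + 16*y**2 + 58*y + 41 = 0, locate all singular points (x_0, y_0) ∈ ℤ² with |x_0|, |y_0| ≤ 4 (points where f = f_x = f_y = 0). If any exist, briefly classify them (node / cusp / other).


Singular points: {(-3, -2)}; classification: cusp.

Compute partial derivatives:
  f_x = -3*x**2 + 4*x*y - 10*x + y**2 + 16*y + 1.
  f_y = 2*x**2 + 2*x*y + 16*x + 6*y**2 + 32*y + 58.
Scan x_0 ∈ {−4, ..., 4}. For each x_0, f_y(x_0, y) is a polynomial in y; find its integer roots y ∈ {−4, ..., 4}, then test f_x and f at those candidates.
  x = -4: f_y(-4, y) = 6*y**2 + 24*y + 26; no integer root y with |y| ≤ 4.
  x = -3: f_y(-3, y) = 6*y**2 + 26*y + 28; vanishes at y ∈ {-2}. (-3, -2): f_x = 0, f = 0 — SINGULAR.
  x = -2: f_y(-2, y) = 6*y**2 + 28*y + 34; no integer root y with |y| ≤ 4.
  x = -1: f_y(-1, y) = 6*y**2 + 30*y + 44; no integer root y with |y| ≤ 4.
  x = 0: f_y(0, y) = 6*y**2 + 32*y + 58; no integer root y with |y| ≤ 4.
  x = 1: f_y(1, y) = 6*y**2 + 34*y + 76; no integer root y with |y| ≤ 4.
  x = 2: f_y(2, y) = 6*y**2 + 36*y + 98; no integer root y with |y| ≤ 4.
  x = 3: f_y(3, y) = 6*y**2 + 38*y + 124; no integer root y with |y| ≤ 4.
  x = 4: f_y(4, y) = 6*y**2 + 40*y + 154; no integer root y with |y| ≤ 4.
Only singular point on the grid: (-3, -2).
Classify: substitute x = -3 + u, y = -2 + v and expand: f = -u**3 + 2*u**2*v + u*v**2 + 2*v**3 + v**2.
No constant or linear terms (consistent with a singular point). Quadratic part: v**2. Cubic part: -u**3 + 2*u**2*v + u*v**2 + 2*v**3.
The quadratic part v**2 is a perfect square, so there is a single (double) tangent line v = 0, i.e. y = -2. Restricting the cubic part to that line (v = 0) leaves -u**3 ≠ 0, so f is not divisible by v and the branch is v² ≈ u**3 to lowest order — this is a cusp.
Classification: cusp.
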